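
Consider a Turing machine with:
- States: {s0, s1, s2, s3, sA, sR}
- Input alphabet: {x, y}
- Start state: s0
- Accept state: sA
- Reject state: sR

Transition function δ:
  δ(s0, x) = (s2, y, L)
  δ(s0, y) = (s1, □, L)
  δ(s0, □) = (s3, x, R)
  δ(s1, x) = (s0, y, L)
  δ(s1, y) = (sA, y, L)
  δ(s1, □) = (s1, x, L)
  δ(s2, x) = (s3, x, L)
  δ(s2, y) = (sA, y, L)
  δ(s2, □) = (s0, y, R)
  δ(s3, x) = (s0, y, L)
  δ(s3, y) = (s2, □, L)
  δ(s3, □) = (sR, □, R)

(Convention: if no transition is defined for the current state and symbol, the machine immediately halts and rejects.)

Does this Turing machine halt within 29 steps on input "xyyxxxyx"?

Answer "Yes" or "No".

Execution trace:
Initial: [s0]xyyxxxyx
Step 1: δ(s0, x) = (s2, y, L) → [s2]□yyyxxxyx
Step 2: δ(s2, □) = (s0, y, R) → y[s0]yyyxxxyx
Step 3: δ(s0, y) = (s1, □, L) → [s1]y□yyxxxyx
Step 4: δ(s1, y) = (sA, y, L) → [sA]□y□yyxxxyx

The machine reaches the accept state sA and halts.
The machine halted after 4 steps (within the 29-step bound).

Answer: Yes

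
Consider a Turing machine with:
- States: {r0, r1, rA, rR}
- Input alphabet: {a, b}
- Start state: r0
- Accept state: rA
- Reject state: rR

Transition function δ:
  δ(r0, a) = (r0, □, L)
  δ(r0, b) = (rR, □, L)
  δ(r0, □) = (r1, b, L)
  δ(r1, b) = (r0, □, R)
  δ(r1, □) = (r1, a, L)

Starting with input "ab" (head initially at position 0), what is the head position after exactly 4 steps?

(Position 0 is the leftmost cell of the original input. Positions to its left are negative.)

Execution trace (head position shown):
Step 0: [r0]ab  (head at position 0)
Step 1: move left → [r0]□□b  (head at position -1)
Step 2: move left → [r1]□b□b  (head at position -2)
Step 3: move left → [r1]□ab□b  (head at position -3)
Step 4: move left → [r1]□aab□b  (head at position -4)

After 4 steps, the head is at position -4.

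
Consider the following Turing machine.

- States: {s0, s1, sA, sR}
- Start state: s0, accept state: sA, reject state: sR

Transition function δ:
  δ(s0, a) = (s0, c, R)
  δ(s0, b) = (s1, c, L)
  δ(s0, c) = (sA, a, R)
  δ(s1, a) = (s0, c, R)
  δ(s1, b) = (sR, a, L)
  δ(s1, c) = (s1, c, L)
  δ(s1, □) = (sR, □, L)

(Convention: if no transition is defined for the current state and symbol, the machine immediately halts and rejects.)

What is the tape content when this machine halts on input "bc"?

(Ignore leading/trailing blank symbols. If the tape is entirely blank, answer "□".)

Execution trace:
Initial: [s0]bc
Step 1: δ(s0, b) = (s1, c, L) → [s1]□cc
Step 2: δ(s1, □) = (sR, □, L) → [sR]□□cc

The machine reaches the reject state sR and halts.

Final tape (ignoring leading/trailing blanks): cc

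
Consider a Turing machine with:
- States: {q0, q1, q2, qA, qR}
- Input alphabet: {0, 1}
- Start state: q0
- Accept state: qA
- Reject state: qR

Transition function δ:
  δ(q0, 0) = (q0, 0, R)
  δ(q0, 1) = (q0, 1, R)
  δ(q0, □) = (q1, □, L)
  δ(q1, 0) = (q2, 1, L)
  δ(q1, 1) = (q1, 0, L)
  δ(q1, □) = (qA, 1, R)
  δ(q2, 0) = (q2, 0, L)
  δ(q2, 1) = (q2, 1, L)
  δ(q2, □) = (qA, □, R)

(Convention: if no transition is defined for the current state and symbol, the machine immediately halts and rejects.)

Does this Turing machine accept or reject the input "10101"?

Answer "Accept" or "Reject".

Execution trace:
Initial: [q0]10101
Step 1: δ(q0, 1) = (q0, 1, R) → 1[q0]0101
Step 2: δ(q0, 0) = (q0, 0, R) → 10[q0]101
Step 3: δ(q0, 1) = (q0, 1, R) → 101[q0]01
Step 4: δ(q0, 0) = (q0, 0, R) → 1010[q0]1
Step 5: δ(q0, 1) = (q0, 1, R) → 10101[q0]□
Step 6: δ(q0, □) = (q1, □, L) → 1010[q1]1□
Step 7: δ(q1, 1) = (q1, 0, L) → 101[q1]00□
Step 8: δ(q1, 0) = (q2, 1, L) → 10[q2]110□
Step 9: δ(q2, 1) = (q2, 1, L) → 1[q2]0110□
Step 10: δ(q2, 0) = (q2, 0, L) → [q2]10110□
Step 11: δ(q2, 1) = (q2, 1, L) → [q2]□10110□
Step 12: δ(q2, □) = (qA, □, R) → □[qA]10110□

The machine reaches the accept state qA and halts.

Answer: Accept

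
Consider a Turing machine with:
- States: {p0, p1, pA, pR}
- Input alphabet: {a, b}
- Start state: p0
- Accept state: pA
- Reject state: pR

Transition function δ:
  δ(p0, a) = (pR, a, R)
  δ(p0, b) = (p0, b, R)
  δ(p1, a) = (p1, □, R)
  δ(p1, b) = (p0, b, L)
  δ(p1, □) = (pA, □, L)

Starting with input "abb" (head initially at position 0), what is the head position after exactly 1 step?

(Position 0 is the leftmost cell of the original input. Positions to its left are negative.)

Execution trace (head position shown):
Step 0: [p0]abb  (head at position 0)
Step 1: move right → a[pR]bb  (head at position 1)

After 1 step, the head is at position 1.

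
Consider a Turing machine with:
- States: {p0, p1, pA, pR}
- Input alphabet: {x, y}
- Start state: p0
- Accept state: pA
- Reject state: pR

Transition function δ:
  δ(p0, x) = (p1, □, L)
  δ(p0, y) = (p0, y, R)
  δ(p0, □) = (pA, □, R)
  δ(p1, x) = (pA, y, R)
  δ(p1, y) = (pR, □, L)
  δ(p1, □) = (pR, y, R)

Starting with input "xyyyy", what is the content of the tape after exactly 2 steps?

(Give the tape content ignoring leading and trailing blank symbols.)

Execution trace:
Initial: [p0]xyyyy
Step 1: δ(p0, x) = (p1, □, L) → [p1]□□yyyy
Step 2: δ(p1, □) = (pR, y, R) → y[pR]□yyyy

The machine reaches the reject state pR and halts.

After 2 steps, the tape (ignoring leading/trailing blanks) is: y□yyyy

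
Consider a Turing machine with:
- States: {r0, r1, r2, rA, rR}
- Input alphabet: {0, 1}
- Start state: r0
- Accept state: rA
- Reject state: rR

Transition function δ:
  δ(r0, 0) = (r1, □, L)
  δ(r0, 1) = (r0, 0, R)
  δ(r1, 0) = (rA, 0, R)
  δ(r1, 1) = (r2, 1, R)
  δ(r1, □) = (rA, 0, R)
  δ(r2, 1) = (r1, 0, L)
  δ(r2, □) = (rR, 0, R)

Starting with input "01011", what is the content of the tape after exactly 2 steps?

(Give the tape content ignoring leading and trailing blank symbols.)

Execution trace:
Initial: [r0]01011
Step 1: δ(r0, 0) = (r1, □, L) → [r1]□□1011
Step 2: δ(r1, □) = (rA, 0, R) → 0[rA]□1011

The machine reaches the accept state rA and halts.

After 2 steps, the tape (ignoring leading/trailing blanks) is: 0□1011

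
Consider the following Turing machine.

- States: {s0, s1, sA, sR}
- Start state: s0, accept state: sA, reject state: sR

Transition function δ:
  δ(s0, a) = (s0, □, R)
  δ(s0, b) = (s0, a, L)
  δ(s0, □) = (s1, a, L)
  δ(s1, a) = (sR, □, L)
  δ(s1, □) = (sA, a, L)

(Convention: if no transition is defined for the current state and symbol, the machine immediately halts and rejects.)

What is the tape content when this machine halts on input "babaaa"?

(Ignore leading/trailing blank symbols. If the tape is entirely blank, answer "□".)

Execution trace:
Initial: [s0]babaaa
Step 1: δ(s0, b) = (s0, a, L) → [s0]□aabaaa
Step 2: δ(s0, □) = (s1, a, L) → [s1]□aaabaaa
Step 3: δ(s1, □) = (sA, a, L) → [sA]□aaaabaaa

The machine reaches the accept state sA and halts.

Final tape (ignoring leading/trailing blanks): aaaabaaa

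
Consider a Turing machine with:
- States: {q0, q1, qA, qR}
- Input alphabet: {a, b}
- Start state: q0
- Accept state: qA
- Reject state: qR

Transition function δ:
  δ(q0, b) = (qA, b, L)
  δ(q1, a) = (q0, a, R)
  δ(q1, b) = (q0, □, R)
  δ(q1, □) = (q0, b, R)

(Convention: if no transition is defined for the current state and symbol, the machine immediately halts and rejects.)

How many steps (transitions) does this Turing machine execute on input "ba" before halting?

Execution trace:
Initial: [q0]ba
Step 1: δ(q0, b) = (qA, b, L) → [qA]□ba

The machine reaches the accept state qA and halts.

The machine executed 1 step before halting.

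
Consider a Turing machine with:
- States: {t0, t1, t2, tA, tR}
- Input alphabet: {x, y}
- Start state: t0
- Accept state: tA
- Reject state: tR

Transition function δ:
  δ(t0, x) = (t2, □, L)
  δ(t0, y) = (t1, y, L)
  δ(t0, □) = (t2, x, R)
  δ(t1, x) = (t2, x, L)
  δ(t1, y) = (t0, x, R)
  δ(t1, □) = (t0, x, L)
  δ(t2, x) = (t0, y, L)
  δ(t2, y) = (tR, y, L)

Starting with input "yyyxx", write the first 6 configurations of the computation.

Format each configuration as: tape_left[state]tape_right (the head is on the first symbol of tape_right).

Transitions applied:
Step 1: δ(t0, y) = (t1, y, L)
Step 2: δ(t1, □) = (t0, x, L)
Step 3: δ(t0, □) = (t2, x, R)
Step 4: δ(t2, x) = (t0, y, L)
Step 5: δ(t0, x) = (t2, □, L)

The first 6 configurations are:
[t0]yyyxx ⊢ [t1]□yyyxx ⊢ [t0]□xyyyxx ⊢ x[t2]xyyyxx ⊢ [t0]xyyyyxx ⊢ [t2]□□yyyyxx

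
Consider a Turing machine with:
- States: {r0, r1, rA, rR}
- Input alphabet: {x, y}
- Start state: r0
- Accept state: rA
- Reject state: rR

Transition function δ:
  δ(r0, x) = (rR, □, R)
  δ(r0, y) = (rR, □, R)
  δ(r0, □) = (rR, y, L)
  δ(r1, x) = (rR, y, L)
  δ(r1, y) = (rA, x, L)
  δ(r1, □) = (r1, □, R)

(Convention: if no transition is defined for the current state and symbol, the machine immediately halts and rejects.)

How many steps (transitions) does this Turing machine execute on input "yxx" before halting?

Execution trace:
Initial: [r0]yxx
Step 1: δ(r0, y) = (rR, □, R) → □[rR]xx

The machine reaches the reject state rR and halts.

The machine executed 1 step before halting.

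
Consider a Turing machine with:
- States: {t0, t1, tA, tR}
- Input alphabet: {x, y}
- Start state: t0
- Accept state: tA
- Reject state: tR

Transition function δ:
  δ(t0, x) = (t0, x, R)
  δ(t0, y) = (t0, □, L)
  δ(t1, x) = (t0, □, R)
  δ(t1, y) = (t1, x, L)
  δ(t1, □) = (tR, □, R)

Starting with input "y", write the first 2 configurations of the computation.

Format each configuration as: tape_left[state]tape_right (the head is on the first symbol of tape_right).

Transitions applied:
Step 1: δ(t0, y) = (t0, □, L)

The first 2 configurations are:
[t0]y ⊢ [t0]□□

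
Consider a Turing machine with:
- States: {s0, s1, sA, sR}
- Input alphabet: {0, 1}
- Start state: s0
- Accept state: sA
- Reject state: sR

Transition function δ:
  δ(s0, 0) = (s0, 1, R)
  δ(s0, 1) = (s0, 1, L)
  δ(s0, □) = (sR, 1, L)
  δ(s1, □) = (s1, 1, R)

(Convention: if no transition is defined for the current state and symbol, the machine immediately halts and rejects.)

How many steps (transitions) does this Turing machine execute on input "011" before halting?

Execution trace:
Initial: [s0]011
Step 1: δ(s0, 0) = (s0, 1, R) → 1[s0]11
Step 2: δ(s0, 1) = (s0, 1, L) → [s0]111
Step 3: δ(s0, 1) = (s0, 1, L) → [s0]□111
Step 4: δ(s0, □) = (sR, 1, L) → [sR]□1111

The machine reaches the reject state sR and halts.

The machine executed 4 steps before halting.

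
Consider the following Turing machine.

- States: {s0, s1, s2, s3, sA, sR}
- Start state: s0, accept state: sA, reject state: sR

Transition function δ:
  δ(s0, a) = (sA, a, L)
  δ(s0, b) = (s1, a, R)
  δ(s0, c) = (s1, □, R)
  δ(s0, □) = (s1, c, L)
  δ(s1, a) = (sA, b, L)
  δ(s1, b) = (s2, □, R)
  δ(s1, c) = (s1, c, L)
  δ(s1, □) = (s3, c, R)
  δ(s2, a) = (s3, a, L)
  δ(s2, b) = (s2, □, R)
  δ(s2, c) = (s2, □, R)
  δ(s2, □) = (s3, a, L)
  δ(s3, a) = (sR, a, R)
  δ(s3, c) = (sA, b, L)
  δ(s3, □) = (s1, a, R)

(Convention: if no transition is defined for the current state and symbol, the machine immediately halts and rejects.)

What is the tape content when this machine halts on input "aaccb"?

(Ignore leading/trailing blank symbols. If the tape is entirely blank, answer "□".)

Execution trace:
Initial: [s0]aaccb
Step 1: δ(s0, a) = (sA, a, L) → [sA]□aaccb

The machine reaches the accept state sA and halts.

Final tape (ignoring leading/trailing blanks): aaccb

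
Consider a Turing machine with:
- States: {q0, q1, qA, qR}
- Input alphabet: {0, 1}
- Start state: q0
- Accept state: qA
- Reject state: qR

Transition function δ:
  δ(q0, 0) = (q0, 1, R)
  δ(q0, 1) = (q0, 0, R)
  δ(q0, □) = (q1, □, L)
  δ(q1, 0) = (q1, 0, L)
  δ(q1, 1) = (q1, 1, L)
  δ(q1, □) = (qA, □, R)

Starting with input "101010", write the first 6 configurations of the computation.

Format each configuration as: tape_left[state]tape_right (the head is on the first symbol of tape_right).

Transitions applied:
Step 1: δ(q0, 1) = (q0, 0, R)
Step 2: δ(q0, 0) = (q0, 1, R)
Step 3: δ(q0, 1) = (q0, 0, R)
Step 4: δ(q0, 0) = (q0, 1, R)
Step 5: δ(q0, 1) = (q0, 0, R)

The first 6 configurations are:
[q0]101010 ⊢ 0[q0]01010 ⊢ 01[q0]1010 ⊢ 010[q0]010 ⊢ 0101[q0]10 ⊢ 01010[q0]0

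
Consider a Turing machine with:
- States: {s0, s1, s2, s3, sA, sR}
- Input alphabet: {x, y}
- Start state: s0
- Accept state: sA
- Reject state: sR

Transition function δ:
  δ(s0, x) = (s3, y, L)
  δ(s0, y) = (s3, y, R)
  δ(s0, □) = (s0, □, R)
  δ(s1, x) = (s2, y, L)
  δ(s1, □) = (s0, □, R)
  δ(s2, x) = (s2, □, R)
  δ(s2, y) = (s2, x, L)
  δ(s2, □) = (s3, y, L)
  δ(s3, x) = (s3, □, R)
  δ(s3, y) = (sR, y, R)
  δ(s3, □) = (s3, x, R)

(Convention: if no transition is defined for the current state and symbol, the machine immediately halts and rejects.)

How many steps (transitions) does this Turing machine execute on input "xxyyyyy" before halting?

Execution trace:
Initial: [s0]xxyyyyy
Step 1: δ(s0, x) = (s3, y, L) → [s3]□yxyyyyy
Step 2: δ(s3, □) = (s3, x, R) → x[s3]yxyyyyy
Step 3: δ(s3, y) = (sR, y, R) → xy[sR]xyyyyy

The machine reaches the reject state sR and halts.

The machine executed 3 steps before halting.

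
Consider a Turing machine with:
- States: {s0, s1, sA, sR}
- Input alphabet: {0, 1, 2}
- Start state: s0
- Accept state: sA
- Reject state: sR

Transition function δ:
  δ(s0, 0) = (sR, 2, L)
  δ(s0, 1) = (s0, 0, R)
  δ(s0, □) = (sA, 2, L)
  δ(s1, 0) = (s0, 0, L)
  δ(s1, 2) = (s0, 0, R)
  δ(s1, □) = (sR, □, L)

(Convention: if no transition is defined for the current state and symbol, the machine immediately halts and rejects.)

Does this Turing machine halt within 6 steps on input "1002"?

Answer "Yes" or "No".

Execution trace:
Initial: [s0]1002
Step 1: δ(s0, 1) = (s0, 0, R) → 0[s0]002
Step 2: δ(s0, 0) = (sR, 2, L) → [sR]0202

The machine reaches the reject state sR and halts.
The machine halted after 2 steps (within the 6-step bound).

Answer: Yes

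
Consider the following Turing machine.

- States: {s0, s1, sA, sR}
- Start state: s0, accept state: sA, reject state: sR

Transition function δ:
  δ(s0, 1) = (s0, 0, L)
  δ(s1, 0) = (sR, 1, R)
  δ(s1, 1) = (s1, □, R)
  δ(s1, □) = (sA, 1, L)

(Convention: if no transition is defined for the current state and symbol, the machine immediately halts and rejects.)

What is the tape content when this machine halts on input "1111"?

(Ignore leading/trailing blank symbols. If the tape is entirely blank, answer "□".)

Execution trace:
Initial: [s0]1111
Step 1: δ(s0, 1) = (s0, 0, L) → [s0]□0111

No transition is defined for δ(s0, □). By convention the machine halts and rejects.

Final tape (ignoring leading/trailing blanks): 0111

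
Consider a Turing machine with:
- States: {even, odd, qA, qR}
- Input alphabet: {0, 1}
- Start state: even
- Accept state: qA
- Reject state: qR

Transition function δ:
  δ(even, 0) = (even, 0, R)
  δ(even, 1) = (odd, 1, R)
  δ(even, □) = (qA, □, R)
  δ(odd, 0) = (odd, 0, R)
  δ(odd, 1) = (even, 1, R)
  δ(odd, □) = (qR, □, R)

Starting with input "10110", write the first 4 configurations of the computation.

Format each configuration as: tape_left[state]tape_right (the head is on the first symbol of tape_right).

Transitions applied:
Step 1: δ(even, 1) = (odd, 1, R)
Step 2: δ(odd, 0) = (odd, 0, R)
Step 3: δ(odd, 1) = (even, 1, R)

The first 4 configurations are:
[even]10110 ⊢ 1[odd]0110 ⊢ 10[odd]110 ⊢ 101[even]10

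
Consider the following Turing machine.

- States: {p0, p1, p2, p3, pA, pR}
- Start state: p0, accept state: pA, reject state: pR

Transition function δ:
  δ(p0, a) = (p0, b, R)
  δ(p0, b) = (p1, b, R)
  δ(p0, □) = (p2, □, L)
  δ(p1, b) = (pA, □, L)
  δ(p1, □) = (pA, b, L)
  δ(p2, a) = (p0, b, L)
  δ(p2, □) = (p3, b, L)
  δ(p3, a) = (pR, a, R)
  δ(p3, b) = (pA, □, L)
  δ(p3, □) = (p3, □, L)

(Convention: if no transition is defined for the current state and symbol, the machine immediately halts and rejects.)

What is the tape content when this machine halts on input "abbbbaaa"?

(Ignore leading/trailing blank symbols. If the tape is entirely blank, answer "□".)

Execution trace:
Initial: [p0]abbbbaaa
Step 1: δ(p0, a) = (p0, b, R) → b[p0]bbbbaaa
Step 2: δ(p0, b) = (p1, b, R) → bb[p1]bbbaaa
Step 3: δ(p1, b) = (pA, □, L) → b[pA]b□bbaaa

The machine reaches the accept state pA and halts.

Final tape (ignoring leading/trailing blanks): bb□bbaaa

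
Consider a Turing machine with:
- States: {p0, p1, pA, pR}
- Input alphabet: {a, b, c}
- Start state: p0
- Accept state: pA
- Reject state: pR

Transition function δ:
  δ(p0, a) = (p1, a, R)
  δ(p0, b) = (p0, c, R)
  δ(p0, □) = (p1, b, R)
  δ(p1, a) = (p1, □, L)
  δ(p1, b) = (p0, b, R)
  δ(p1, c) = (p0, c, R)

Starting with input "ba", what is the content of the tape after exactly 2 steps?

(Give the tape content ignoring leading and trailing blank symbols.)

Execution trace:
Initial: [p0]ba
Step 1: δ(p0, b) = (p0, c, R) → c[p0]a
Step 2: δ(p0, a) = (p1, a, R) → ca[p1]□

No transition is defined for δ(p1, □). By convention the machine halts and rejects.

After 2 steps, the tape (ignoring leading/trailing blanks) is: ca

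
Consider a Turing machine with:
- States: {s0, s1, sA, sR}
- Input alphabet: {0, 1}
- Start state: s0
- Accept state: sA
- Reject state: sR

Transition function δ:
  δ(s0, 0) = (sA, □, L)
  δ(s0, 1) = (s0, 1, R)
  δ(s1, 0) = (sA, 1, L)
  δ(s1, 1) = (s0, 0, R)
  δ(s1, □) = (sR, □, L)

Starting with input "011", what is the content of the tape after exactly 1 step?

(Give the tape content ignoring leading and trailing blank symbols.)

Execution trace:
Initial: [s0]011
Step 1: δ(s0, 0) = (sA, □, L) → [sA]□□11

The machine reaches the accept state sA and halts.

After 1 step, the tape (ignoring leading/trailing blanks) is: 11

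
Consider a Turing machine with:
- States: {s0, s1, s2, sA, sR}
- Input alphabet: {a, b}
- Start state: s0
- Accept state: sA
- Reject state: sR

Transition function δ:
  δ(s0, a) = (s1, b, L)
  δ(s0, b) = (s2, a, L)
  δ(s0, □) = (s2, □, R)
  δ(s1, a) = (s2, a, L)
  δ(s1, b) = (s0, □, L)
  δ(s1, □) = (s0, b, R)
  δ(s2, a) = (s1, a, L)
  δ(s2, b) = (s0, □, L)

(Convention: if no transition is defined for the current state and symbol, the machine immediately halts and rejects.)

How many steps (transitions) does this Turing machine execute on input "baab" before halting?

Execution trace:
Initial: [s0]baab
Step 1: δ(s0, b) = (s2, a, L) → [s2]□aaab

No transition is defined for δ(s2, □). By convention the machine halts and rejects.

The machine executed 1 step before halting.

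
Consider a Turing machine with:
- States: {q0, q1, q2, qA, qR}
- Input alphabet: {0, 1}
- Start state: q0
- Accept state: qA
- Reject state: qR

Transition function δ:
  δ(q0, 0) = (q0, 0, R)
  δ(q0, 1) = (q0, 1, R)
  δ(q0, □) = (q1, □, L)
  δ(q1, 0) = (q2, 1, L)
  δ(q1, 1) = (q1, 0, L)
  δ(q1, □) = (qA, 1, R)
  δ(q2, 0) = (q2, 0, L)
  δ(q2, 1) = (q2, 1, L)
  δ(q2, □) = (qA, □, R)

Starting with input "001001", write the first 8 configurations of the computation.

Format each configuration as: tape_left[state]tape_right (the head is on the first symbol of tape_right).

Transitions applied:
Step 1: δ(q0, 0) = (q0, 0, R)
Step 2: δ(q0, 0) = (q0, 0, R)
Step 3: δ(q0, 1) = (q0, 1, R)
Step 4: δ(q0, 0) = (q0, 0, R)
Step 5: δ(q0, 0) = (q0, 0, R)
Step 6: δ(q0, 1) = (q0, 1, R)
Step 7: δ(q0, □) = (q1, □, L)

The first 8 configurations are:
[q0]001001 ⊢ 0[q0]01001 ⊢ 00[q0]1001 ⊢ 001[q0]001 ⊢ 0010[q0]01 ⊢ 00100[q0]1 ⊢ 001001[q0]□ ⊢ 00100[q1]1□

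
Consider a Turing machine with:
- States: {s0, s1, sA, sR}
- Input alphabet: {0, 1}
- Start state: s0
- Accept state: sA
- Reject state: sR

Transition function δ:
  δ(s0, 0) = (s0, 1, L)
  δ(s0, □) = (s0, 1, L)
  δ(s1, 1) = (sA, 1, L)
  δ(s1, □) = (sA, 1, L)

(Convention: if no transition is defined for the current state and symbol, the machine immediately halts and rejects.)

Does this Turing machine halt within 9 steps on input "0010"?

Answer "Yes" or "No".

Execution trace:
Initial: [s0]0010
Step 1: δ(s0, 0) = (s0, 1, L) → [s0]□1010
Step 2: δ(s0, □) = (s0, 1, L) → [s0]□11010
Step 3: δ(s0, □) = (s0, 1, L) → [s0]□111010
Step 4: δ(s0, □) = (s0, 1, L) → [s0]□1111010
Step 5: δ(s0, □) = (s0, 1, L) → [s0]□11111010
Step 6: δ(s0, □) = (s0, 1, L) → [s0]□111111010
Step 7: δ(s0, □) = (s0, 1, L) → [s0]□1111111010
Step 8: δ(s0, □) = (s0, 1, L) → [s0]□11111111010
Step 9: δ(s0, □) = (s0, 1, L) → [s0]□111111111010

The machine has not reached a halting state after 9 steps.
The machine did not halt within the 9-step bound.

Answer: No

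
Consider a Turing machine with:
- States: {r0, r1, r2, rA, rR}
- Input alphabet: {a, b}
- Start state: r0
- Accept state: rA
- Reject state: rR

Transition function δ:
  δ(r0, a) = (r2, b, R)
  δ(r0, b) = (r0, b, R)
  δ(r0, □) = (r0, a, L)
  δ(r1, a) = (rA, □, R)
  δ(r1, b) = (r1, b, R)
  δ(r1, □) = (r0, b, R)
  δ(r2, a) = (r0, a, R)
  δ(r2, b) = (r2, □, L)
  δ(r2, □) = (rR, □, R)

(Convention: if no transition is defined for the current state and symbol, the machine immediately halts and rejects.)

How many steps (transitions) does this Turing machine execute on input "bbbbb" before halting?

Execution trace:
Initial: [r0]bbbbb
Step 1: δ(r0, b) = (r0, b, R) → b[r0]bbbb
Step 2: δ(r0, b) = (r0, b, R) → bb[r0]bbb
Step 3: δ(r0, b) = (r0, b, R) → bbb[r0]bb
Step 4: δ(r0, b) = (r0, b, R) → bbbb[r0]b
Step 5: δ(r0, b) = (r0, b, R) → bbbbb[r0]□
Step 6: δ(r0, □) = (r0, a, L) → bbbb[r0]ba
Step 7: δ(r0, b) = (r0, b, R) → bbbbb[r0]a
Step 8: δ(r0, a) = (r2, b, R) → bbbbbb[r2]□
Step 9: δ(r2, □) = (rR, □, R) → bbbbbb□[rR]□

The machine reaches the reject state rR and halts.

The machine executed 9 steps before halting.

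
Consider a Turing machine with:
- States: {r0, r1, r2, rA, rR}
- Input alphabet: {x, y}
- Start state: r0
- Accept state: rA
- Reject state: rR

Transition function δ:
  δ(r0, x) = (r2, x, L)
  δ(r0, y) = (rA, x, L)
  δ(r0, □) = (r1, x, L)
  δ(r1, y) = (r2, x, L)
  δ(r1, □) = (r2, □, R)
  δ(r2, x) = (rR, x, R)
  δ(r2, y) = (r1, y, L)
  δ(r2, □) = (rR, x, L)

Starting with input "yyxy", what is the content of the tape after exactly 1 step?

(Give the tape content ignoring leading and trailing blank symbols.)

Execution trace:
Initial: [r0]yyxy
Step 1: δ(r0, y) = (rA, x, L) → [rA]□xyxy

The machine reaches the accept state rA and halts.

After 1 step, the tape (ignoring leading/trailing blanks) is: xyxy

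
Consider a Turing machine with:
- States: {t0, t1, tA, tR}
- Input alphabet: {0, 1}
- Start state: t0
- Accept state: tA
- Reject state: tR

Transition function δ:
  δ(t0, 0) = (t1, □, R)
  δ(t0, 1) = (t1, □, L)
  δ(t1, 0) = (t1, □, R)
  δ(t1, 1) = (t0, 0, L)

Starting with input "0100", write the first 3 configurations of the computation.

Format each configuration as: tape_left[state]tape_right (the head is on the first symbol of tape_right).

Transitions applied:
Step 1: δ(t0, 0) = (t1, □, R)
Step 2: δ(t1, 1) = (t0, 0, L)

The first 3 configurations are:
[t0]0100 ⊢ □[t1]100 ⊢ [t0]□000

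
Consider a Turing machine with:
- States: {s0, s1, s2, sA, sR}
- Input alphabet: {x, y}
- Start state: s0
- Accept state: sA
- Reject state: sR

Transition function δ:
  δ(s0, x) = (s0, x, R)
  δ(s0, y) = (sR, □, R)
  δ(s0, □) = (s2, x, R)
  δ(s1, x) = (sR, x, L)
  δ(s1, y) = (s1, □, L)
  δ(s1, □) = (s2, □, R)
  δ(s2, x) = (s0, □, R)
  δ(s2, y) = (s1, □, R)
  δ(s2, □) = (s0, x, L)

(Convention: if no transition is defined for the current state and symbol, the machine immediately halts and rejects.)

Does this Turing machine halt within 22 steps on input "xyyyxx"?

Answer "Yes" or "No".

Execution trace:
Initial: [s0]xyyyxx
Step 1: δ(s0, x) = (s0, x, R) → x[s0]yyyxx
Step 2: δ(s0, y) = (sR, □, R) → x□[sR]yyxx

The machine reaches the reject state sR and halts.
The machine halted after 2 steps (within the 22-step bound).

Answer: Yes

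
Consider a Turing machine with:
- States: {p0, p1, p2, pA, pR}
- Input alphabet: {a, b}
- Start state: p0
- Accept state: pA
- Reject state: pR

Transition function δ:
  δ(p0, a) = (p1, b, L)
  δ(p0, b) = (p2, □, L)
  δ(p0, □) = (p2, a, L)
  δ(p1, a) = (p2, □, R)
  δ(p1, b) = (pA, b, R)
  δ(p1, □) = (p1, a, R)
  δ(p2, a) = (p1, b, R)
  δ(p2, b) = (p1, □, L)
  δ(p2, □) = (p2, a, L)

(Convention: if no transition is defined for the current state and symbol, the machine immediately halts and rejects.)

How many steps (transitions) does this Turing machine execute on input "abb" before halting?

Execution trace:
Initial: [p0]abb
Step 1: δ(p0, a) = (p1, b, L) → [p1]□bbb
Step 2: δ(p1, □) = (p1, a, R) → a[p1]bbb
Step 3: δ(p1, b) = (pA, b, R) → ab[pA]bb

The machine reaches the accept state pA and halts.

The machine executed 3 steps before halting.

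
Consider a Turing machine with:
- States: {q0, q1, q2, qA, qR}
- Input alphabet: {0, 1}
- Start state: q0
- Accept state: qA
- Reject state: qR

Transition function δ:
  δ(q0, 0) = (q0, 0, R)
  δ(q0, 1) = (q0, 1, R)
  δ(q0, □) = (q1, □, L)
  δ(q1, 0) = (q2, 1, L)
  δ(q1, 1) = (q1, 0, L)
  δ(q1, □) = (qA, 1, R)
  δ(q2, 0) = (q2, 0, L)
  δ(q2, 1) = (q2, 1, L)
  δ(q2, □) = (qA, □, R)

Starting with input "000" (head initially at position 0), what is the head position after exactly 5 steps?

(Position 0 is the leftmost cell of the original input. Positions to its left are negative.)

Execution trace (head position shown):
Step 0: [q0]000  (head at position 0)
Step 1: move right → 0[q0]00  (head at position 1)
Step 2: move right → 00[q0]0  (head at position 2)
Step 3: move right → 000[q0]□  (head at position 3)
Step 4: move left → 00[q1]0□  (head at position 2)
Step 5: move left → 0[q2]01□  (head at position 1)

After 5 steps, the head is at position 1.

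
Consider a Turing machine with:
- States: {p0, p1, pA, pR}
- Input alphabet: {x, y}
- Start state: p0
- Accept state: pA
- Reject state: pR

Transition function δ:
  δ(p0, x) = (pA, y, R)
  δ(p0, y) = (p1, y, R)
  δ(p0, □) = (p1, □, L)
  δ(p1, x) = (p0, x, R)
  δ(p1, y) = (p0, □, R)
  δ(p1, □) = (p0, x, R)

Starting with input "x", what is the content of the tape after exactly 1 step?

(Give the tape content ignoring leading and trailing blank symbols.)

Execution trace:
Initial: [p0]x
Step 1: δ(p0, x) = (pA, y, R) → y[pA]□

The machine reaches the accept state pA and halts.

After 1 step, the tape (ignoring leading/trailing blanks) is: y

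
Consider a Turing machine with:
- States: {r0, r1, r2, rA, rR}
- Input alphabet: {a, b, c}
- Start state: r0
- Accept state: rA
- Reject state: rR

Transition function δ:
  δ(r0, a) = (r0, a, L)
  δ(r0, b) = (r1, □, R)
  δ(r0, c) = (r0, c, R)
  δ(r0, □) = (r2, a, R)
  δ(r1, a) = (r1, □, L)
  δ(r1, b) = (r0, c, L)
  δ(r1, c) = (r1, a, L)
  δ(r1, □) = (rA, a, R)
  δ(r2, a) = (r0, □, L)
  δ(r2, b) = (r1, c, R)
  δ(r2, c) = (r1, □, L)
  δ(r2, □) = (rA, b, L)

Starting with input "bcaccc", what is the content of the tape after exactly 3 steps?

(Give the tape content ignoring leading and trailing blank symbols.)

Execution trace:
Initial: [r0]bcaccc
Step 1: δ(r0, b) = (r1, □, R) → □[r1]caccc
Step 2: δ(r1, c) = (r1, a, L) → [r1]□aaccc
Step 3: δ(r1, □) = (rA, a, R) → a[rA]aaccc

The machine reaches the accept state rA and halts.

After 3 steps, the tape (ignoring leading/trailing blanks) is: aaaccc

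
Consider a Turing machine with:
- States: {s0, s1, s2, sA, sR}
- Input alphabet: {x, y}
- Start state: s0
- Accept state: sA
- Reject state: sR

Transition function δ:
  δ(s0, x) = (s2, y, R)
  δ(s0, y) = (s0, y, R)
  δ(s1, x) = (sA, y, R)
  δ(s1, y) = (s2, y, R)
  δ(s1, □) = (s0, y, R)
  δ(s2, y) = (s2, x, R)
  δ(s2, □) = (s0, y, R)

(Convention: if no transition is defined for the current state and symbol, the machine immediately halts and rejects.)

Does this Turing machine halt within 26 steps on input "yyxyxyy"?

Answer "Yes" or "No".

Execution trace:
Initial: [s0]yyxyxyy
Step 1: δ(s0, y) = (s0, y, R) → y[s0]yxyxyy
Step 2: δ(s0, y) = (s0, y, R) → yy[s0]xyxyy
Step 3: δ(s0, x) = (s2, y, R) → yyy[s2]yxyy
Step 4: δ(s2, y) = (s2, x, R) → yyyx[s2]xyy

No transition is defined for δ(s2, x). By convention the machine halts and rejects.
The machine halted after 4 steps (within the 26-step bound).

Answer: Yes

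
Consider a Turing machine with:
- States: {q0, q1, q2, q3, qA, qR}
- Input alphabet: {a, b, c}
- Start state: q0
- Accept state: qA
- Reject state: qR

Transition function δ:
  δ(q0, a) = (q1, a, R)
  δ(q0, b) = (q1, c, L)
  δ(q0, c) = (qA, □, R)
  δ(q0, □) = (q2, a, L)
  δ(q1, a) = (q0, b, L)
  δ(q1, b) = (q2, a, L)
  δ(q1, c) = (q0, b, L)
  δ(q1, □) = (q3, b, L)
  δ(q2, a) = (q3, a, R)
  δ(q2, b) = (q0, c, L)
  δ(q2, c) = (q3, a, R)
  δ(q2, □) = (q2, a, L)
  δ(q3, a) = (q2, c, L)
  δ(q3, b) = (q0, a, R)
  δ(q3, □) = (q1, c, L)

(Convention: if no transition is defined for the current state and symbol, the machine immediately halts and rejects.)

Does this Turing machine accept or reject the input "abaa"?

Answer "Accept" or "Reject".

Execution trace:
Initial: [q0]abaa
Step 1: δ(q0, a) = (q1, a, R) → a[q1]baa
Step 2: δ(q1, b) = (q2, a, L) → [q2]aaaa
Step 3: δ(q2, a) = (q3, a, R) → a[q3]aaa
Step 4: δ(q3, a) = (q2, c, L) → [q2]acaa
Step 5: δ(q2, a) = (q3, a, R) → a[q3]caa

No transition is defined for δ(q3, c). By convention the machine halts and rejects.

Answer: Reject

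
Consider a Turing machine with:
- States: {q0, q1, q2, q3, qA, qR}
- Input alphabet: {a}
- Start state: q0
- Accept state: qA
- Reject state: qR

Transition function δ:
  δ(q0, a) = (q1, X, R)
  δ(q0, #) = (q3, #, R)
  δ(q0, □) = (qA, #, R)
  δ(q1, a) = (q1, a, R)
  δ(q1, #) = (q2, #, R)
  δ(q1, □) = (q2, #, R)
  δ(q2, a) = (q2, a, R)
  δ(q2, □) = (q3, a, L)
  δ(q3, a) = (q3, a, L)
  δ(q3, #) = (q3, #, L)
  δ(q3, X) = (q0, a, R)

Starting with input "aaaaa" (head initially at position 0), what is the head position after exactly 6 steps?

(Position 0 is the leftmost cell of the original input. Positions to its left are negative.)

Execution trace (head position shown):
Step 0: [q0]aaaaa  (head at position 0)
Step 1: move right → X[q1]aaaa  (head at position 1)
Step 2: move right → Xa[q1]aaa  (head at position 2)
Step 3: move right → Xaa[q1]aa  (head at position 3)
Step 4: move right → Xaaa[q1]a  (head at position 4)
Step 5: move right → Xaaaa[q1]□  (head at position 5)
Step 6: move right → Xaaaa#[q2]□  (head at position 6)

After 6 steps, the head is at position 6.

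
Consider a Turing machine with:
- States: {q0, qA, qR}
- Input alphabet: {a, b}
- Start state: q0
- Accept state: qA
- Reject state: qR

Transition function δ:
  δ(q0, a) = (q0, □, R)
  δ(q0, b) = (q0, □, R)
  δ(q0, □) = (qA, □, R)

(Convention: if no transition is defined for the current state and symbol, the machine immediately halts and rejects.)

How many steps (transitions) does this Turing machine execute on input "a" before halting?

Execution trace:
Initial: [q0]a
Step 1: δ(q0, a) = (q0, □, R) → □[q0]□
Step 2: δ(q0, □) = (qA, □, R) → □□[qA]□

The machine reaches the accept state qA and halts.

The machine executed 2 steps before halting.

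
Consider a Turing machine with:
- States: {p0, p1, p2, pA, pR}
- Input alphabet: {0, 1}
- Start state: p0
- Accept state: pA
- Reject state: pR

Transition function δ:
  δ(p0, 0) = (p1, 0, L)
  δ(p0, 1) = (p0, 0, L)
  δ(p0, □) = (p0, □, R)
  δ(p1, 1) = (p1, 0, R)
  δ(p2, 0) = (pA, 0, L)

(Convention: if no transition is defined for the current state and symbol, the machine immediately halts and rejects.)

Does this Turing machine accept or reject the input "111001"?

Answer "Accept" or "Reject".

Execution trace:
Initial: [p0]111001
Step 1: δ(p0, 1) = (p0, 0, L) → [p0]□011001
Step 2: δ(p0, □) = (p0, □, R) → □[p0]011001
Step 3: δ(p0, 0) = (p1, 0, L) → [p1]□011001

No transition is defined for δ(p1, □). By convention the machine halts and rejects.

Answer: Reject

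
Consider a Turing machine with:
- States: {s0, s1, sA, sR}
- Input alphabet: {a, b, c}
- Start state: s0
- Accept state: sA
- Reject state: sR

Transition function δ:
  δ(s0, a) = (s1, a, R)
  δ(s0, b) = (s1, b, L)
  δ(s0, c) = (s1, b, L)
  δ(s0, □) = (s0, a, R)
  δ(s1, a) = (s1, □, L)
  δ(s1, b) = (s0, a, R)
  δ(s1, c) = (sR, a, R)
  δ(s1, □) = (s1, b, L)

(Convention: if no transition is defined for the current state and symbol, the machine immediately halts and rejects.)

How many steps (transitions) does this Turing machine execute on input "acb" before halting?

Execution trace:
Initial: [s0]acb
Step 1: δ(s0, a) = (s1, a, R) → a[s1]cb
Step 2: δ(s1, c) = (sR, a, R) → aa[sR]b

The machine reaches the reject state sR and halts.

The machine executed 2 steps before halting.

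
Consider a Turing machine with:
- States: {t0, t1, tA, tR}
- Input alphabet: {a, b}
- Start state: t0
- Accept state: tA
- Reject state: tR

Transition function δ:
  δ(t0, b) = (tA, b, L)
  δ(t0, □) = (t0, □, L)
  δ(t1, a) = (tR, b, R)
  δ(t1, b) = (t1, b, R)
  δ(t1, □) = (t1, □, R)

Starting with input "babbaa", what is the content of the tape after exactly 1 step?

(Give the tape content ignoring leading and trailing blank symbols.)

Execution trace:
Initial: [t0]babbaa
Step 1: δ(t0, b) = (tA, b, L) → [tA]□babbaa

The machine reaches the accept state tA and halts.

After 1 step, the tape (ignoring leading/trailing blanks) is: babbaa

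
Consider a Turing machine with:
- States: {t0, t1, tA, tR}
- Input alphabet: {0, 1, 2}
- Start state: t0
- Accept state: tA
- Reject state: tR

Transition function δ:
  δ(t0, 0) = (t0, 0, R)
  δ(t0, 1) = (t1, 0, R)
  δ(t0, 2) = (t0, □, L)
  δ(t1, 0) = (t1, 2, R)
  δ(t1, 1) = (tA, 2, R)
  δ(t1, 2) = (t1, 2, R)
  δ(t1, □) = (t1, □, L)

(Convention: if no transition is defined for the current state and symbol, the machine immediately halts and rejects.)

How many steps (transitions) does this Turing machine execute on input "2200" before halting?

Execution trace:
Initial: [t0]2200
Step 1: δ(t0, 2) = (t0, □, L) → [t0]□□200

No transition is defined for δ(t0, □). By convention the machine halts and rejects.

The machine executed 1 step before halting.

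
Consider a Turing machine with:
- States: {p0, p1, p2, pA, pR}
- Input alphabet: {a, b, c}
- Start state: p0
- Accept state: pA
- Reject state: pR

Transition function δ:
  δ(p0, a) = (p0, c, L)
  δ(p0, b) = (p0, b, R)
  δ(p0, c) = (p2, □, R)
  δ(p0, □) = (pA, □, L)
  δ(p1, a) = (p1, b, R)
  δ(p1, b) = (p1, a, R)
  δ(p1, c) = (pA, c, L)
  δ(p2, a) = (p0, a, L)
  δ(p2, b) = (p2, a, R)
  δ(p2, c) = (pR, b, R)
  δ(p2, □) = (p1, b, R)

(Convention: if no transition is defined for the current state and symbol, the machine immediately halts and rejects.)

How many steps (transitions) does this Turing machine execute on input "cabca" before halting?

Execution trace:
Initial: [p0]cabca
Step 1: δ(p0, c) = (p2, □, R) → □[p2]abca
Step 2: δ(p2, a) = (p0, a, L) → [p0]□abca
Step 3: δ(p0, □) = (pA, □, L) → [pA]□□abca

The machine reaches the accept state pA and halts.

The machine executed 3 steps before halting.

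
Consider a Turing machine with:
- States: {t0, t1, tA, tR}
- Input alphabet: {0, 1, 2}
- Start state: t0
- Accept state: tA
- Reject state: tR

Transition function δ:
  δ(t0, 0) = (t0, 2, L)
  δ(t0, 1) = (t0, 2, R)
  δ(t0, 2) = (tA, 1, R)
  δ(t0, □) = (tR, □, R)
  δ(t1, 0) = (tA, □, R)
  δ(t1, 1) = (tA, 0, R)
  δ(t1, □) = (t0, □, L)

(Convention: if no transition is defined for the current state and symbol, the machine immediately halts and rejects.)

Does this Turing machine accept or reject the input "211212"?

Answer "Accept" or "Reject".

Execution trace:
Initial: [t0]211212
Step 1: δ(t0, 2) = (tA, 1, R) → 1[tA]11212

The machine reaches the accept state tA and halts.

Answer: Accept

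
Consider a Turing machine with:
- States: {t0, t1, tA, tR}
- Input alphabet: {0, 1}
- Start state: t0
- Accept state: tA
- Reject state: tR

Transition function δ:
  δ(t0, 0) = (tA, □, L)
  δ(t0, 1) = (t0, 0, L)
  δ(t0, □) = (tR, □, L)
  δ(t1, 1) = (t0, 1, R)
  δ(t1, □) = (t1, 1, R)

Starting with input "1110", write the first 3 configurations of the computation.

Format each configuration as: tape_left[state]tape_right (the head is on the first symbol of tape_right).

Transitions applied:
Step 1: δ(t0, 1) = (t0, 0, L)
Step 2: δ(t0, □) = (tR, □, L)

The first 3 configurations are:
[t0]1110 ⊢ [t0]□0110 ⊢ [tR]□□0110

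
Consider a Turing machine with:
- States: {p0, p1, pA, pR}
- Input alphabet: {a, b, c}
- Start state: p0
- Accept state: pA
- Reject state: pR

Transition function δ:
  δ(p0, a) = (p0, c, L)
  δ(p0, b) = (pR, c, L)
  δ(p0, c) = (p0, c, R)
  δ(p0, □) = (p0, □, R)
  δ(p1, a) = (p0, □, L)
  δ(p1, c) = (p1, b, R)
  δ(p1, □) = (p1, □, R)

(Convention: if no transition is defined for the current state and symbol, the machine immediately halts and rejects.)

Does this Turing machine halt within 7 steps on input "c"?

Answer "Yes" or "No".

Execution trace:
Initial: [p0]c
Step 1: δ(p0, c) = (p0, c, R) → c[p0]□
Step 2: δ(p0, □) = (p0, □, R) → c□[p0]□
Step 3: δ(p0, □) = (p0, □, R) → c□□[p0]□
Step 4: δ(p0, □) = (p0, □, R) → c□□□[p0]□
Step 5: δ(p0, □) = (p0, □, R) → c□□□□[p0]□
Step 6: δ(p0, □) = (p0, □, R) → c□□□□□[p0]□
Step 7: δ(p0, □) = (p0, □, R) → c□□□□□□[p0]□

The machine has not reached a halting state after 7 steps.
The machine did not halt within the 7-step bound.

Answer: No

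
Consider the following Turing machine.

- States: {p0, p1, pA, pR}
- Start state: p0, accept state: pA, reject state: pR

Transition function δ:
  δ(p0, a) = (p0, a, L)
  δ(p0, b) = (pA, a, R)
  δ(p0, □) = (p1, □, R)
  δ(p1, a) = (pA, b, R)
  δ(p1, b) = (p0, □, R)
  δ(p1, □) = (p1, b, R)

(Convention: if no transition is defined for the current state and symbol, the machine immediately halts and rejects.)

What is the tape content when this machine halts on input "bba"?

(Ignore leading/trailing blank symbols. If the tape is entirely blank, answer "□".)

Execution trace:
Initial: [p0]bba
Step 1: δ(p0, b) = (pA, a, R) → a[pA]ba

The machine reaches the accept state pA and halts.

Final tape (ignoring leading/trailing blanks): aba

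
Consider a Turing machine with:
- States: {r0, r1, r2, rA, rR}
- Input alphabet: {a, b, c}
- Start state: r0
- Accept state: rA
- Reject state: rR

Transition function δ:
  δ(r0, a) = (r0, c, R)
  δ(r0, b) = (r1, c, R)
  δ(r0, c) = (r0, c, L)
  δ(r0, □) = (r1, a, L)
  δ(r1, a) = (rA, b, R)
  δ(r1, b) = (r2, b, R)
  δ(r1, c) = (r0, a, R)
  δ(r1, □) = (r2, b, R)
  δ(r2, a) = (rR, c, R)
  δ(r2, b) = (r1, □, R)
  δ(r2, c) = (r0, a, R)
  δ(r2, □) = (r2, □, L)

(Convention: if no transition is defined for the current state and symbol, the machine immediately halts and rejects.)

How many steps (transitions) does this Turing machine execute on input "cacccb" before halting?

Execution trace:
Initial: [r0]cacccb
Step 1: δ(r0, c) = (r0, c, L) → [r0]□cacccb
Step 2: δ(r0, □) = (r1, a, L) → [r1]□acacccb
Step 3: δ(r1, □) = (r2, b, R) → b[r2]acacccb
Step 4: δ(r2, a) = (rR, c, R) → bc[rR]cacccb

The machine reaches the reject state rR and halts.

The machine executed 4 steps before halting.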